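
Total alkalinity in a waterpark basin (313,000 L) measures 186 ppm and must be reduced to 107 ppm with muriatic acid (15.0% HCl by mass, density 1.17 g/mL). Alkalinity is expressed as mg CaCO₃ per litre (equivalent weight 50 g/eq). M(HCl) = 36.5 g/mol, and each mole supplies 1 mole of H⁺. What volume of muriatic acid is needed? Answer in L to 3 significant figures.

103 L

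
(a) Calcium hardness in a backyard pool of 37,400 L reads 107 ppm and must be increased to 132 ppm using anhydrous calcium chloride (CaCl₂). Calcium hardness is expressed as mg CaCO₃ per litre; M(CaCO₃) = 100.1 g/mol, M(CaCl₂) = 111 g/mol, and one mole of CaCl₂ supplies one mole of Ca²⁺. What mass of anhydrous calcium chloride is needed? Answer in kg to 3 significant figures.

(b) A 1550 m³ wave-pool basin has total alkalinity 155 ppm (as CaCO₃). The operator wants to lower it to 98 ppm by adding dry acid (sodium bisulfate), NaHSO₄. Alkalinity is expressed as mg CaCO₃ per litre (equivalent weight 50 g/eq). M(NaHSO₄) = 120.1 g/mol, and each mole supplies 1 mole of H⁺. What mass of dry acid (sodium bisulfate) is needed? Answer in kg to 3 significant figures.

(a) Hardness to add: (132 − 107) = 25 mg/L as CaCO₃ × 37,400 L = 935 g as CaCO₃.
(a) Moles of Ca²⁺ (1 mol Ca²⁺ ≡ 1 mol CaCO₃): 935 / 100.1 g/mol = 9.341 mol.
(a) Mass of CaCl₂: 9.341 × 111 = 1037 g.

(b) Volume: 1550 m³ = 1,550,000 L.
(b) Alkalinity to neutralize: (155 − 98) = 57 mg/L as CaCO₃ × 1,550,000 L = 88,350 g as CaCO₃.
(b) Equivalents of H⁺ required: 88,350 ÷ 50 g/eq = 1767 eq = 1767 mol NaHSO₄.
(b) Mass of NaHSO₄: 1767 × 120.1 = 212,200 g.

(a) 1.04 kg; (b) 212 kg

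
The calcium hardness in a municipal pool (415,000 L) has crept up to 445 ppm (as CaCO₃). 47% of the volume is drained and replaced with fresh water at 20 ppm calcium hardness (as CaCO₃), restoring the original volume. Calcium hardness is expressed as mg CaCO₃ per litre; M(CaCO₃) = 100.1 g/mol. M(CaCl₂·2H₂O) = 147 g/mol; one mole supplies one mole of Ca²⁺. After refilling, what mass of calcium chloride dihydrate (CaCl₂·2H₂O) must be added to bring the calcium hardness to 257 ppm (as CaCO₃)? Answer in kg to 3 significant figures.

7.16 kg

After draining 47% and refilling: 445 × 0.53 + 20 × 0.47 = 245.25 ppm.
Deficit to target: 257 − 245.25 = 11.75 mg/L.
As CaCO₃: 11.75 mg/L × 415,000 L = 4876 g; ÷ 100.1 = 48.71 mol Ca²⁺.
Mass: 48.71 × 147 = 7161 g.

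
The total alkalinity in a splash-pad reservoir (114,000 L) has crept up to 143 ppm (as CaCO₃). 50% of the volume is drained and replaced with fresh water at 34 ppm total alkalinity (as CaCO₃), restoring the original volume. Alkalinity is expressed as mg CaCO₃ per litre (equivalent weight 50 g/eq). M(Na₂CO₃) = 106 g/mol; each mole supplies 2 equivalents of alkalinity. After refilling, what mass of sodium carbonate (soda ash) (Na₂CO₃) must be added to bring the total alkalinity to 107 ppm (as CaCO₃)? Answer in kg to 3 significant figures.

After draining 50% and refilling: 143 × 0.50 + 34 × 0.50 = 88.5 ppm.
Deficit to target: 107 − 88.5 = 18.5 mg/L.
As CaCO₃: 18.5 mg/L × 114,000 L = 2109 g; ÷ 50 g/eq ÷ 2 = 21.09 mol Na₂CO₃.
Mass: 21.09 × 106 = 2236 g.

2.24 kg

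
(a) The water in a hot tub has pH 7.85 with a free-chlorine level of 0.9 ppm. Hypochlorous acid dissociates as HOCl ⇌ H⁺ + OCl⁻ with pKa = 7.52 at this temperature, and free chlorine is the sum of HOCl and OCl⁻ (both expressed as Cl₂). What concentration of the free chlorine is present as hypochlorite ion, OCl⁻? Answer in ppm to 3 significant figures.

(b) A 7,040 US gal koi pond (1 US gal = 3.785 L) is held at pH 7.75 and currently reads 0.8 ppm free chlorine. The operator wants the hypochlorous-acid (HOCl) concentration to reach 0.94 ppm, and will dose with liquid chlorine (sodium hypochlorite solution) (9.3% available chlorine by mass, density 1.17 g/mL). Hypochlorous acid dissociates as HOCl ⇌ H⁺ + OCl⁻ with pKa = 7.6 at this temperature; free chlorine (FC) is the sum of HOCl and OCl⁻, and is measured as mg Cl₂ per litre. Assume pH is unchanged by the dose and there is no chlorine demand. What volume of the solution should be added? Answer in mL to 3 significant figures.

(a) 0.613 ppm; (b) 359 mL

(a) [OCl⁻]/[HOCl] = 10^(pH − pKa) = 10^(7.85 − 7.52) = 10^0.33 = 2.138.
(a) Fraction as HOCl = 1 / (1 + 2.138) = 0.3187.
(a) OCl⁻ = (1 − 0.3187) × 0.9 ppm = 0.6132 ppm.

(b) Volume: 7,040 US gal × 3.785 L/gal = 26,646 L.
(b) [OCl⁻]/[HOCl] = 10^(pH − pKa) = 10^(7.75 − 7.6) = 1.413; fraction as HOCl = 1/(1 + 1.413) = 0.4145.
(b) Free chlorine required for 0.94 ppm HOCl: 0.94 / 0.4145 = 2.268 ppm.
(b) FC to add: 2.268 − 0.8 = 1.468 mg/L as Cl₂.
(b) Cl₂ equivalent: 1.468 mg/L × 26,646 L = 39.11 g.
(b) Product at 9.3% available Cl: 39.11 / 0.093 = 420.6 g.
(b) Volume: 420.6 g ÷ 1.17 g/mL = 359.4 mL.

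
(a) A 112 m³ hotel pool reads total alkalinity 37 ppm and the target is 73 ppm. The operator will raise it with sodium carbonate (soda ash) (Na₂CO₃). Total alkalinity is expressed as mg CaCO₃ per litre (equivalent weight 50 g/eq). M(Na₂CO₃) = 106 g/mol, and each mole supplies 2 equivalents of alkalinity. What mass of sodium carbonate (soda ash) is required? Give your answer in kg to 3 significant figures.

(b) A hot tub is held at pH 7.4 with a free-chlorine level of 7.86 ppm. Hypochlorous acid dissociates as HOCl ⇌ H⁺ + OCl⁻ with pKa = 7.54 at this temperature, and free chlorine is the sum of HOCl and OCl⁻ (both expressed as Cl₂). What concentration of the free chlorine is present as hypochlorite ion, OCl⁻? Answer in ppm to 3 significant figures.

(a) Volume: 112 m³ = 112,000 L.
(a) Alkalinity to add: (73 − 37) = 36 mg/L as CaCO₃ × 112,000 L = 4032 g as CaCO₃.
(a) Equivalents: 4032 g ÷ 50 g/eq = 80.64 eq.
(a) Each mole of Na₂CO₃ supplies 2 eq, so 80.64 / 2 = 40.32 mol.
(a) Mass: 40.32 mol × 106 g/mol = 4274 g.

(b) [OCl⁻]/[HOCl] = 10^(pH − pKa) = 10^(7.4 − 7.54) = 10^-0.14 = 0.7244.
(b) Fraction as HOCl = 1 / (1 + 0.7244) = 0.5799.
(b) OCl⁻ = (1 − 0.5799) × 7.86 ppm = 3.302 ppm.

(a) 4.27 kg; (b) 3.30 ppm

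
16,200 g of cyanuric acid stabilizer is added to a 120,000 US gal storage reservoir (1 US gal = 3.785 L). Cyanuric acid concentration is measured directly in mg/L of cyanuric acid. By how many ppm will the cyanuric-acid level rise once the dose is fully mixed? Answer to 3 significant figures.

35.7 ppm

Volume: 120,000 US gal × 3.785 L/gal = 454,200 L.
Rise: 16,200 g / 454,200 L × 1000 = 35.67 mg/L.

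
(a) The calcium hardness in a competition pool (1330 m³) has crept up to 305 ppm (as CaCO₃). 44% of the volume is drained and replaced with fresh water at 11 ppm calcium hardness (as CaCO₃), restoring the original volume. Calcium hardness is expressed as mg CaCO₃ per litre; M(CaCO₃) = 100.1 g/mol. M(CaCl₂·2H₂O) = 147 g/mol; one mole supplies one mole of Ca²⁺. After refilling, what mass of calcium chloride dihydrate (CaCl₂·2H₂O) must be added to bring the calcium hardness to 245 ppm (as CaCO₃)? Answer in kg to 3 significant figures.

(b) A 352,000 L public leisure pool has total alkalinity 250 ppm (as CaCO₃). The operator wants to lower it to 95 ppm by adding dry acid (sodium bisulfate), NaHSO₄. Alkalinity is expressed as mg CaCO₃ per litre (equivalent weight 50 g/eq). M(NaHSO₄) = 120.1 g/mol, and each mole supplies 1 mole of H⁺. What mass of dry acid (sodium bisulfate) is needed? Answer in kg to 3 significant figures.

(a) Volume: 1330 m³ = 1,330,000 L.
(a) After draining 44% and refilling: 305 × 0.56 + 11 × 0.44 = 175.64 ppm.
(a) Deficit to target: 245 − 175.64 = 69.36 mg/L.
(a) As CaCO₃: 69.36 mg/L × 1,330,000 L = 92,250 g; ÷ 100.1 = 921.6 mol Ca²⁺.
(a) Mass: 921.6 × 147 = 135,500 g.

(b) Alkalinity to neutralize: (250 − 95) = 155 mg/L as CaCO₃ × 352,000 L = 54,560 g as CaCO₃.
(b) Equivalents of H⁺ required: 54,560 ÷ 50 g/eq = 1091 eq = 1091 mol NaHSO₄.
(b) Mass of NaHSO₄: 1091 × 120.1 = 131,100 g.

(a) 135 kg; (b) 131 kg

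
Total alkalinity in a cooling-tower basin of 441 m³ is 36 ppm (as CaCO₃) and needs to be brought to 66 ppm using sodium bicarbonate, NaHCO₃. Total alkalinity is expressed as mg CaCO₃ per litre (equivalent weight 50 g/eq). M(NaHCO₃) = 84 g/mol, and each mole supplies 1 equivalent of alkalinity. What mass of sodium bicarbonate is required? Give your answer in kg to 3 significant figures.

Volume: 441 m³ = 441,000 L.
Alkalinity to add: (66 − 36) = 30 mg/L as CaCO₃ × 441,000 L = 13,230 g as CaCO₃.
Equivalents: 13,230 g ÷ 50 g/eq = 264.6 eq.
NaHCO₃ supplies 1 eq per mole → 264.6 mol.
Mass: 264.6 mol × 84 g/mol = 22,230 g.

22.2 kg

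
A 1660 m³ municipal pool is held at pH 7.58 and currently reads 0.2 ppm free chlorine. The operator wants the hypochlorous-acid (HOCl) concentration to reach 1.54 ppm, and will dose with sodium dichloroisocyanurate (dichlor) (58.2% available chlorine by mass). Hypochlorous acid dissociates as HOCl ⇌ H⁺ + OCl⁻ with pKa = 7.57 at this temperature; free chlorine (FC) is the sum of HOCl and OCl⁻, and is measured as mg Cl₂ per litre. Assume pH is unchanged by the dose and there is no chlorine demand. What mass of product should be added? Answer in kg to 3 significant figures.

8.32 kg

Volume: 1660 m³ = 1,660,000 L.
[OCl⁻]/[HOCl] = 10^(pH − pKa) = 10^(7.58 − 7.57) = 1.023; fraction as HOCl = 1/(1 + 1.023) = 0.4942.
Free chlorine required for 1.54 ppm HOCl: 1.54 / 0.4942 = 3.116 ppm.
FC to add: 3.116 − 0.2 = 2.916 mg/L as Cl₂.
Cl₂ equivalent: 2.916 mg/L × 1,660,000 L = 4840 g.
Product at 58.2% available Cl: 4840 / 0.582 = 8317 g.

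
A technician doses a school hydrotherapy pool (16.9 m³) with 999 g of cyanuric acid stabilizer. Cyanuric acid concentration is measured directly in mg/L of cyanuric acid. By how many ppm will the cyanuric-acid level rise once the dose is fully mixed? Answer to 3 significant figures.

Volume: 16.9 m³ = 16,900 L.
Rise: 999 g / 16,900 L × 1000 = 59.11 mg/L.

59.1 ppm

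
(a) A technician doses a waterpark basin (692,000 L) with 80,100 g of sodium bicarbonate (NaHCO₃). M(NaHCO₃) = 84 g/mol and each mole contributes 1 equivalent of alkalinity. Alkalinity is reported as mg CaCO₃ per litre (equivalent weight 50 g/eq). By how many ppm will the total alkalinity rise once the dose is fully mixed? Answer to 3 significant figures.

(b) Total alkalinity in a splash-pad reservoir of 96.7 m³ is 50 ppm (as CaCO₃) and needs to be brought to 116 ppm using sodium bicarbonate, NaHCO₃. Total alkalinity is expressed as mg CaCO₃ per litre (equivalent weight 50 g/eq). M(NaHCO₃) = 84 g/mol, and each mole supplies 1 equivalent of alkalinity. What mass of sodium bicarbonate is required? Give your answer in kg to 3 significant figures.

(a) 68.9 ppm; (b) 10.7 kg

(a) Moles of NaHCO₃: 80,100 g ÷ 84 g/mol = 953.6 mol → 953.6 eq of alkalinity.
(a) As CaCO₃: 953.6 eq × 50 g/eq = 47,680 g.
(a) Rise: 47,680 g / 692,000 L × 1000 = 68.9 mg/L.

(b) Volume: 96.7 m³ = 96,700 L.
(b) Alkalinity to add: (116 − 50) = 66 mg/L as CaCO₃ × 96,700 L = 6382 g as CaCO₃.
(b) Equivalents: 6382 g ÷ 50 g/eq = 127.6 eq.
(b) NaHCO₃ supplies 1 eq per mole → 127.6 mol.
(b) Mass: 127.6 mol × 84 g/mol = 10,720 g.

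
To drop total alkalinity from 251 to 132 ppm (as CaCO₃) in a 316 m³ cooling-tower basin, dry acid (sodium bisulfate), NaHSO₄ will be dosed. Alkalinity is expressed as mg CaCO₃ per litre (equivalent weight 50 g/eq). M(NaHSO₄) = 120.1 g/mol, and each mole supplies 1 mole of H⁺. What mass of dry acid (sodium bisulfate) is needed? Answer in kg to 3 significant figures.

Volume: 316 m³ = 316,000 L.
Alkalinity to neutralize: (251 − 132) = 119 mg/L as CaCO₃ × 316,000 L = 37,600 g as CaCO₃.
Equivalents of H⁺ required: 37,600 ÷ 50 g/eq = 752.1 eq = 752.1 mol NaHSO₄.
Mass of NaHSO₄: 752.1 × 120.1 = 90,320 g.

90.3 kg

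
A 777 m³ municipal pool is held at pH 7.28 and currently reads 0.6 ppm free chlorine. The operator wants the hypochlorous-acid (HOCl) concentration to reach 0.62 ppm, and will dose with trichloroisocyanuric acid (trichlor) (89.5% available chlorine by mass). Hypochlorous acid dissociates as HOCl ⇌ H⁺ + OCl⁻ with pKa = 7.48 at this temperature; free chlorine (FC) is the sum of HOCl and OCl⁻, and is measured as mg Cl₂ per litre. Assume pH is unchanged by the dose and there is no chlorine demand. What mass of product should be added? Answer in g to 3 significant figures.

Volume: 777 m³ = 777,000 L.
[OCl⁻]/[HOCl] = 10^(pH − pKa) = 10^(7.28 − 7.48) = 0.631; fraction as HOCl = 1/(1 + 0.631) = 0.6131.
Free chlorine required for 0.62 ppm HOCl: 0.62 / 0.6131 = 1.011 ppm.
FC to add: 1.011 − 0.6 = 0.4112 mg/L as Cl₂.
Cl₂ equivalent: 0.4112 mg/L × 777,000 L = 319.5 g.
Product at 89.5% available Cl: 319.5 / 0.895 = 357 g.

357 g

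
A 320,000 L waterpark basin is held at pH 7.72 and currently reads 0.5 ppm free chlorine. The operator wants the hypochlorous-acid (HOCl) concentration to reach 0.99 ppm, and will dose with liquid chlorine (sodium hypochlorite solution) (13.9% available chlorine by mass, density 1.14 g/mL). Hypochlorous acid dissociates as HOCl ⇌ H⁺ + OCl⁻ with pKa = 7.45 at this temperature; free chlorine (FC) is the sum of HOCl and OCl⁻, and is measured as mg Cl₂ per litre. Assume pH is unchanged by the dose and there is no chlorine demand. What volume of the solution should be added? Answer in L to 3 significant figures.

4.71 L

[OCl⁻]/[HOCl] = 10^(pH − pKa) = 10^(7.72 − 7.45) = 1.862; fraction as HOCl = 1/(1 + 1.862) = 0.3494.
Free chlorine required for 0.99 ppm HOCl: 0.99 / 0.3494 = 2.833 ppm.
FC to add: 2.833 − 0.5 = 2.333 mg/L as Cl₂.
Cl₂ equivalent: 2.333 mg/L × 320,000 L = 746.7 g.
Product at 13.9% available Cl: 746.7 / 0.139 = 5372 g.
Volume: 5372 g ÷ 1.14 g/mL = 4712 mL.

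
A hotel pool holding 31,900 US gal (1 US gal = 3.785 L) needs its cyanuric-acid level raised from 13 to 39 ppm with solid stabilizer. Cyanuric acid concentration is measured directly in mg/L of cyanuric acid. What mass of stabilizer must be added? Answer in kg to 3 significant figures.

3.14 kg

Volume: 31,900 US gal × 3.785 L/gal = 120,742 L.
CYA to add: (39 − 13) = 26 mg/L × 120,742 L = 3139 g cyanuric acid.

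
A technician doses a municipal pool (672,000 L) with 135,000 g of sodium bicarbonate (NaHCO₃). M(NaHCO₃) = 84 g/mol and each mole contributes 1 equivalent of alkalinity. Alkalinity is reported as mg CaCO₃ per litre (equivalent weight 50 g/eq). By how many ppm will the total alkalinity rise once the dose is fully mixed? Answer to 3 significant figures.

120 ppm

Moles of NaHCO₃: 135,000 g ÷ 84 g/mol = 1607 mol → 1607 eq of alkalinity.
As CaCO₃: 1607 eq × 50 g/eq = 80,360 g.
Rise: 80,360 g / 672,000 L × 1000 = 119.6 mg/L.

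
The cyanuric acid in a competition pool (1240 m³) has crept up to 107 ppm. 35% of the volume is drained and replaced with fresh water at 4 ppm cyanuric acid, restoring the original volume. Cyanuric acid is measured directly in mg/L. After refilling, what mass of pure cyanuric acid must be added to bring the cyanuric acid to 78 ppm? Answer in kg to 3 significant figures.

8.74 kg

Volume: 1240 m³ = 1,240,000 L.
After draining 35% and refilling: 107 × 0.65 + 4 × 0.35 = 70.95 ppm.
Deficit to target: 78 − 70.95 = 7.05 mg/L.
Mass: 7.05 mg/L × 1,240,000 L = 8742 g cyanuric acid.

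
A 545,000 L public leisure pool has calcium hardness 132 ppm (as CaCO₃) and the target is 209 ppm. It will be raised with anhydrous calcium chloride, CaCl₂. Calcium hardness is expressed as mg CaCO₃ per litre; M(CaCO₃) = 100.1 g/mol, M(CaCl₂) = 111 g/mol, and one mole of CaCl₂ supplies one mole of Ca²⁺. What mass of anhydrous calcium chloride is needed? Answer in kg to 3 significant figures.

Hardness to add: (209 − 132) = 77 mg/L as CaCO₃ × 545,000 L = 41,960 g as CaCO₃.
Moles of Ca²⁺ (1 mol Ca²⁺ ≡ 1 mol CaCO₃): 41,960 / 100.1 g/mol = 419.2 mol.
Mass of CaCl₂: 419.2 × 111 = 46,530 g.

46.5 kg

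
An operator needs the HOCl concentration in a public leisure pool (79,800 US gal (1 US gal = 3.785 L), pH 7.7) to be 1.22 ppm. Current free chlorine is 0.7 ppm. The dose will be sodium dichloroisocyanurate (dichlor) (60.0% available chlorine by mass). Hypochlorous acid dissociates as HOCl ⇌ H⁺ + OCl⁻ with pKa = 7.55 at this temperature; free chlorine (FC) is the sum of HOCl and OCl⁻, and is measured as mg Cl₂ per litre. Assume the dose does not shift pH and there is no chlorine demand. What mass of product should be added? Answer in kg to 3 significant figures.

1.13 kg

Volume: 79,800 US gal × 3.785 L/gal = 302,043 L.
[OCl⁻]/[HOCl] = 10^(pH − pKa) = 10^(7.7 − 7.55) = 1.413; fraction as HOCl = 1/(1 + 1.413) = 0.4145.
Free chlorine required for 1.22 ppm HOCl: 1.22 / 0.4145 = 2.943 ppm.
FC to add: 2.943 − 0.7 = 2.243 mg/L as Cl₂.
Cl₂ equivalent: 2.243 mg/L × 302,043 L = 677.6 g.
Product at 60.0% available Cl: 677.6 / 0.6 = 1129 g.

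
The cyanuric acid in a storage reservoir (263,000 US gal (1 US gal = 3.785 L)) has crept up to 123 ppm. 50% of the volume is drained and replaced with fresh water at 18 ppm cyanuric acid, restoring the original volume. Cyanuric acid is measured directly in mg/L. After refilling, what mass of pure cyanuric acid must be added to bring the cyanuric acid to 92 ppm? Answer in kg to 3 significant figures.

21.4 kg

Volume: 263,000 US gal × 3.785 L/gal = 995,455 L.
After draining 50% and refilling: 123 × 0.50 + 18 × 0.50 = 70.5 ppm.
Deficit to target: 92 − 70.5 = 21.5 mg/L.
Mass: 21.5 mg/L × 995,455 L = 21,400 g cyanuric acid.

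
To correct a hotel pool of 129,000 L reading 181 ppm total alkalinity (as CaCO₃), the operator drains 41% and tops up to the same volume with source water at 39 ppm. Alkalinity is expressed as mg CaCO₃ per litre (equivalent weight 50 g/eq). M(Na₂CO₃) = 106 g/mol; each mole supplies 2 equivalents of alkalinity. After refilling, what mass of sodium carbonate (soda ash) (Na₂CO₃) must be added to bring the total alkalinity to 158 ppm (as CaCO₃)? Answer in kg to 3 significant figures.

4.82 kg

After draining 41% and refilling: 181 × 0.59 + 39 × 0.41 = 122.78 ppm.
Deficit to target: 158 − 122.78 = 35.22 mg/L.
As CaCO₃: 35.22 mg/L × 129,000 L = 4543 g; ÷ 50 g/eq ÷ 2 = 45.43 mol Na₂CO₃.
Mass: 45.43 × 106 = 4816 g.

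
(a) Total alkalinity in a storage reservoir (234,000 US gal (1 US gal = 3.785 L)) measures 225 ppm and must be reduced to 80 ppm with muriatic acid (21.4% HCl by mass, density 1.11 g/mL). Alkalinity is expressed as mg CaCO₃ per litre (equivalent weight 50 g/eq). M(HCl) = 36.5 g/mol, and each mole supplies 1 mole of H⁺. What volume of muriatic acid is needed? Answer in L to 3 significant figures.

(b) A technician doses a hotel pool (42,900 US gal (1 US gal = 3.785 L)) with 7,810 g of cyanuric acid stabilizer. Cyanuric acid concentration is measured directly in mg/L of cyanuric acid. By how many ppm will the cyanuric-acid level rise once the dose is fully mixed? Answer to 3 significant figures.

(a) Volume: 234,000 US gal × 3.785 L/gal = 885,690 L.
(a) Alkalinity to neutralize: (225 − 80) = 145 mg/L as CaCO₃ × 885,690 L = 128,400 g as CaCO₃.
(a) Equivalents of H⁺ required: 128,400 ÷ 50 g/eq = 2569 eq = 2569 mol HCl.
(a) Mass of HCl: 2569 × 36.5 = 93,750 g.
(a) Mass of 21.4% solution: 93,750 / 0.214 = 438,100 g.
(a) Volume: 438,100 g ÷ 1.11 g/mL = 394,700 mL.

(b) Volume: 42,900 US gal × 3.785 L/gal = 162,376 L.
(b) Rise: 7,810 g / 162,376 L × 1000 = 48.1 mg/L.

(a) 395 L; (b) 48.1 ppm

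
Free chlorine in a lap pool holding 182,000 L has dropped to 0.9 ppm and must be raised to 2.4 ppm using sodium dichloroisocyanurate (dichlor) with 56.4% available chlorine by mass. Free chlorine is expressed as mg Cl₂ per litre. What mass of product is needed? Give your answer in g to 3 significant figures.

484 g

Chlorine deficit: 2.4 − 0.9 = 1.5 ppm = 1.5 mg/L as Cl₂.
Cl₂ equivalent needed: 1.5 mg/L × 182,000 L = 273,000 mg = 273 g.
Product at 56.4% available chlorine: 273 / 0.564 = 484 g.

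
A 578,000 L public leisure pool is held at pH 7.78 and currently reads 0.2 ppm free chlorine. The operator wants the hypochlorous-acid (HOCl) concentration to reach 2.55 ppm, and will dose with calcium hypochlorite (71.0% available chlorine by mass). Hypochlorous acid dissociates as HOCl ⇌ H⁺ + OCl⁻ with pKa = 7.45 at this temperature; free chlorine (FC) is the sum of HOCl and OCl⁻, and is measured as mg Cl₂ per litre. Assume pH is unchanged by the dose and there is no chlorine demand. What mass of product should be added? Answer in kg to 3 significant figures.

[OCl⁻]/[HOCl] = 10^(pH − pKa) = 10^(7.78 − 7.45) = 2.138; fraction as HOCl = 1/(1 + 2.138) = 0.3187.
Free chlorine required for 2.55 ppm HOCl: 2.55 / 0.3187 = 8.002 ppm.
FC to add: 8.002 − 0.2 = 7.802 mg/L as Cl₂.
Cl₂ equivalent: 7.802 mg/L × 578,000 L = 4509 g.
Product at 71.0% available Cl: 4509 / 0.71 = 6351 g.

6.35 kg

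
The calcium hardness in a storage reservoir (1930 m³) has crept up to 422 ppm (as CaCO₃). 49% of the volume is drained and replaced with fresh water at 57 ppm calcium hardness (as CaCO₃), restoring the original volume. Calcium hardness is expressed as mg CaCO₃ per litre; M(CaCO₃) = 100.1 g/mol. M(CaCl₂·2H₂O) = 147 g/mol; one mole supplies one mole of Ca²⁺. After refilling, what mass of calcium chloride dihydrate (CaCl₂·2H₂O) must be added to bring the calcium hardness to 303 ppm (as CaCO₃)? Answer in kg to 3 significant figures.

170 kg

Volume: 1930 m³ = 1,930,000 L.
After draining 49% and refilling: 422 × 0.51 + 57 × 0.49 = 243.15 ppm.
Deficit to target: 303 − 243.15 = 59.85 mg/L.
As CaCO₃: 59.85 mg/L × 1,930,000 L = 115,500 g; ÷ 100.1 = 1154 mol Ca²⁺.
Mass: 1154 × 147 = 169,600 g.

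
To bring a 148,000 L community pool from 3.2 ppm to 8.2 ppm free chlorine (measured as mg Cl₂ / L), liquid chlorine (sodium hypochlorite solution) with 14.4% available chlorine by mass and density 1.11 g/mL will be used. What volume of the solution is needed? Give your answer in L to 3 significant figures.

Chlorine deficit: 8.2 − 3.2 = 5 ppm = 5 mg/L as Cl₂.
Cl₂ equivalent needed: 5 mg/L × 148,000 L = 740,000 mg = 740 g.
Product at 14.4% available chlorine: 740 / 0.144 = 5139 g.
Volume at density 1.11 g/mL: 5139 g ÷ 1.11 g/mL = 4630 mL.

4.63 L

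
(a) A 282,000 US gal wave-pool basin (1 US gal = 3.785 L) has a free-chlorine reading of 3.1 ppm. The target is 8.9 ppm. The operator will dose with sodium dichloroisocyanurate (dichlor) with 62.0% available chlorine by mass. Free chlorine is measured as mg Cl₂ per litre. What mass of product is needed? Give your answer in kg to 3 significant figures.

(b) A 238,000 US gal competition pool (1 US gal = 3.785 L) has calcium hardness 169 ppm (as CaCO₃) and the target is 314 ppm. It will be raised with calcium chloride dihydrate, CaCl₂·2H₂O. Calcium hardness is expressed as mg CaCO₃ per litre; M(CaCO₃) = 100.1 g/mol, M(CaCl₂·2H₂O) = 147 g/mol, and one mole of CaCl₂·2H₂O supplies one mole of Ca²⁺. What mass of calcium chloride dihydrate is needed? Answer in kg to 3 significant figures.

(a) Volume: 282,000 US gal × 3.785 L/gal = 1,067,370 L.
(a) Chlorine deficit: 8.9 − 3.1 = 5.8 ppm = 5.8 mg/L as Cl₂.
(a) Cl₂ equivalent needed: 5.8 mg/L × 1,067,370 L = 6,191,000 mg = 6191 g.
(a) Product at 62.0% available chlorine: 6191 / 0.62 = 9985 g.

(b) Volume: 238,000 US gal × 3.785 L/gal = 900,830 L.
(b) Hardness to add: (314 − 169) = 145 mg/L as CaCO₃ × 900,830 L = 130,600 g as CaCO₃.
(b) Moles of Ca²⁺ (1 mol Ca²⁺ ≡ 1 mol CaCO₃): 130,600 / 100.1 g/mol = 1305 mol.
(b) Mass of CaCl₂·2H₂O: 1305 × 147 = 191,800 g.

(a) 9.99 kg; (b) 192 kg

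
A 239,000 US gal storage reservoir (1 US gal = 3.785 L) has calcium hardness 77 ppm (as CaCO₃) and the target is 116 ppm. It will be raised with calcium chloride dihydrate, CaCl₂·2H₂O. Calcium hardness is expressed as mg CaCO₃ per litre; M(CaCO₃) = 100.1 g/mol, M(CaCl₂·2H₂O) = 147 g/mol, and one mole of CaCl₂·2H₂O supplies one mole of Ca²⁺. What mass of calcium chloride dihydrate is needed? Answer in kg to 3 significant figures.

Volume: 239,000 US gal × 3.785 L/gal = 904,615 L.
Hardness to add: (116 − 77) = 39 mg/L as CaCO₃ × 904,615 L = 35,280 g as CaCO₃.
Moles of Ca²⁺ (1 mol Ca²⁺ ≡ 1 mol CaCO₃): 35,280 / 100.1 g/mol = 352.4 mol.
Mass of CaCl₂·2H₂O: 352.4 × 147 = 51,810 g.

51.8 kg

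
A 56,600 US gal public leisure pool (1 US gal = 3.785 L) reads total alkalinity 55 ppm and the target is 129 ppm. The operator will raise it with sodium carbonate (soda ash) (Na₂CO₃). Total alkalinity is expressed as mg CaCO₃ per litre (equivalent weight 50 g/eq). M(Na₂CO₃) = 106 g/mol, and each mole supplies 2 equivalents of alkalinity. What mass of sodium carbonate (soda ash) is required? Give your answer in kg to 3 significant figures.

Volume: 56,600 US gal × 3.785 L/gal = 214,231 L.
Alkalinity to add: (129 − 55) = 74 mg/L as CaCO₃ × 214,231 L = 15,850 g as CaCO₃.
Equivalents: 15,850 g ÷ 50 g/eq = 317.1 eq.
Each mole of Na₂CO₃ supplies 2 eq, so 317.1 / 2 = 158.5 mol.
Mass: 158.5 mol × 106 g/mol = 16,800 g.

16.8 kg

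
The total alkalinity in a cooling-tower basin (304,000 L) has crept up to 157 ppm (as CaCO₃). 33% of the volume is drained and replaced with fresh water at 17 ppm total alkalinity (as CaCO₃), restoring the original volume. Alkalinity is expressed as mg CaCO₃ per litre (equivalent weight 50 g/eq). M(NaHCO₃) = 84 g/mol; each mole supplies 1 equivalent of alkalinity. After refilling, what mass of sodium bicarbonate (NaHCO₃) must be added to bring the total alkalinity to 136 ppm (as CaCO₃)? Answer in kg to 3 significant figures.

12.9 kg

After draining 33% and refilling: 157 × 0.67 + 17 × 0.33 = 110.8 ppm.
Deficit to target: 136 − 110.8 = 25.2 mg/L.
As CaCO₃: 25.2 mg/L × 304,000 L = 7661 g; ÷ 50 g/eq ÷ 1 = 153.2 mol NaHCO₃.
Mass: 153.2 × 84 = 12,870 g.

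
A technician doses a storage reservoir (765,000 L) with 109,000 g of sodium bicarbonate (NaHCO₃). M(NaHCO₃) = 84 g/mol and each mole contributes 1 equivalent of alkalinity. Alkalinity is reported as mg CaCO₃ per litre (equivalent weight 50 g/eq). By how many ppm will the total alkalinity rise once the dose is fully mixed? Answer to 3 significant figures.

Moles of NaHCO₃: 109,000 g ÷ 84 g/mol = 1298 mol → 1298 eq of alkalinity.
As CaCO₃: 1298 eq × 50 g/eq = 64,880 g.
Rise: 64,880 g / 765,000 L × 1000 = 84.81 mg/L.

84.8 ppm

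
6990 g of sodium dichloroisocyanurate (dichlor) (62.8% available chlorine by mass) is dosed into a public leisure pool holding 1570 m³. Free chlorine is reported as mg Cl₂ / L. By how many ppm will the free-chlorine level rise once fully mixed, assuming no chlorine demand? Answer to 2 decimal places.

2.80 ppm

Volume: 1570 m³ = 1,570,000 L.
Available chlorine delivered: 6990 g × 0.628 = 4390 g as Cl₂.
Concentration rise: 4390 g / 1,570,000 L = 2.796 mg/L = 2.80 ppm.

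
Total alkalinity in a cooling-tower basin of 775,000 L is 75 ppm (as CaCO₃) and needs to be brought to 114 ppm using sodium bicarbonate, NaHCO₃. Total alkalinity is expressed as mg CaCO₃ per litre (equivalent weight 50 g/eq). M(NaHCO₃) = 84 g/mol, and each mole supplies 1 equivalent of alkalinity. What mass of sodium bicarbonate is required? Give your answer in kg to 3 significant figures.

50.8 kg

Alkalinity to add: (114 − 75) = 39 mg/L as CaCO₃ × 775,000 L = 30,220 g as CaCO₃.
Equivalents: 30,220 g ÷ 50 g/eq = 604.5 eq.
NaHCO₃ supplies 1 eq per mole → 604.5 mol.
Mass: 604.5 mol × 84 g/mol = 50,780 g.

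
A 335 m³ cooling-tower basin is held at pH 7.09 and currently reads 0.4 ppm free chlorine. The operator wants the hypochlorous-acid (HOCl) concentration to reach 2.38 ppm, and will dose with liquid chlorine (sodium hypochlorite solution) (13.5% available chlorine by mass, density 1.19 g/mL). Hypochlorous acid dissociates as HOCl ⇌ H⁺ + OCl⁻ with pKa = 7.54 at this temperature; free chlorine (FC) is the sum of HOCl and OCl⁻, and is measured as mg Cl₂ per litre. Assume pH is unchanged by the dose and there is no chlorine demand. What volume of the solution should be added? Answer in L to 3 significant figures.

5.89 L

Volume: 335 m³ = 335,000 L.
[OCl⁻]/[HOCl] = 10^(pH − pKa) = 10^(7.09 − 7.54) = 0.3548; fraction as HOCl = 1/(1 + 0.3548) = 0.7381.
Free chlorine required for 2.38 ppm HOCl: 2.38 / 0.7381 = 3.224 ppm.
FC to add: 3.224 − 0.4 = 2.824 mg/L as Cl₂.
Cl₂ equivalent: 2.824 mg/L × 335,000 L = 946.2 g.
Product at 13.5% available Cl: 946.2 / 0.135 = 7009 g.
Volume: 7009 g ÷ 1.19 g/mL = 5890 mL.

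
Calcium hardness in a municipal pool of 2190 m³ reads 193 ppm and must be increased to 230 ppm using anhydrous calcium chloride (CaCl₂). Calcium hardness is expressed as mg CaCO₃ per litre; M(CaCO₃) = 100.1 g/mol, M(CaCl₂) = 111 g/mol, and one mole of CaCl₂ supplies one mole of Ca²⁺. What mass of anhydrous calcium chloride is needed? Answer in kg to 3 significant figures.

89.9 kg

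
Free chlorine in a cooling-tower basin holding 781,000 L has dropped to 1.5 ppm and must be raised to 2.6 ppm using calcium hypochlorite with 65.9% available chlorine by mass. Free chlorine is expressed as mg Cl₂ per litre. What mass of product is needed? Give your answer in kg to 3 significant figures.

Chlorine deficit: 2.6 − 1.5 = 1.1 ppm = 1.1 mg/L as Cl₂.
Cl₂ equivalent needed: 1.1 mg/L × 781,000 L = 859,100 mg = 859.1 g.
Product at 65.9% available chlorine: 859.1 / 0.659 = 1304 g.

1.30 kg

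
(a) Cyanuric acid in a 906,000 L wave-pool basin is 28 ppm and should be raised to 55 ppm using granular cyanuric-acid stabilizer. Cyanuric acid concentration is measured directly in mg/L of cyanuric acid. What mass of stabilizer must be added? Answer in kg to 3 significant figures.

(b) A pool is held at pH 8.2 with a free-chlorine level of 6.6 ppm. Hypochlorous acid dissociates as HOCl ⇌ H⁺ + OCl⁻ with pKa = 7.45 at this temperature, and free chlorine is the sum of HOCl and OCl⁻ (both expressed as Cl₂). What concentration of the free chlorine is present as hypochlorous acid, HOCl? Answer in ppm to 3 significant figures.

(a) CYA to add: (55 − 28) = 27 mg/L × 906,000 L = 24,460 g cyanuric acid.

(b) [OCl⁻]/[HOCl] = 10^(pH − pKa) = 10^(8.2 − 7.45) = 10^0.75 = 5.623.
(b) Fraction as HOCl = 1 / (1 + 5.623) = 0.151.
(b) HOCl = 0.151 × 6.6 ppm = 0.9965 ppm.

(a) 24.5 kg; (b) 0.996 ppm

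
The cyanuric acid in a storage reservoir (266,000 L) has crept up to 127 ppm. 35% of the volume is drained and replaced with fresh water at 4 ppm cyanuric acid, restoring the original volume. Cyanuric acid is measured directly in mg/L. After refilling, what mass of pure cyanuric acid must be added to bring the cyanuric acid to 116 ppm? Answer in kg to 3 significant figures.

8.53 kg

After draining 35% and refilling: 127 × 0.65 + 4 × 0.35 = 83.95 ppm.
Deficit to target: 116 − 83.95 = 32.05 mg/L.
Mass: 32.05 mg/L × 266,000 L = 8525 g cyanuric acid.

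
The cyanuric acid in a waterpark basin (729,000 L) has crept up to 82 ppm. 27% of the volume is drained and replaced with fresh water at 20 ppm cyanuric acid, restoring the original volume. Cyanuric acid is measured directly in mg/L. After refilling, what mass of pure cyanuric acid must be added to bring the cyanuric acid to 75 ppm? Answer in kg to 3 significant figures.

After draining 27% and refilling: 82 × 0.73 + 20 × 0.27 = 65.26 ppm.
Deficit to target: 75 − 65.26 = 9.74 mg/L.
Mass: 9.74 mg/L × 729,000 L = 7100 g cyanuric acid.

7.10 kg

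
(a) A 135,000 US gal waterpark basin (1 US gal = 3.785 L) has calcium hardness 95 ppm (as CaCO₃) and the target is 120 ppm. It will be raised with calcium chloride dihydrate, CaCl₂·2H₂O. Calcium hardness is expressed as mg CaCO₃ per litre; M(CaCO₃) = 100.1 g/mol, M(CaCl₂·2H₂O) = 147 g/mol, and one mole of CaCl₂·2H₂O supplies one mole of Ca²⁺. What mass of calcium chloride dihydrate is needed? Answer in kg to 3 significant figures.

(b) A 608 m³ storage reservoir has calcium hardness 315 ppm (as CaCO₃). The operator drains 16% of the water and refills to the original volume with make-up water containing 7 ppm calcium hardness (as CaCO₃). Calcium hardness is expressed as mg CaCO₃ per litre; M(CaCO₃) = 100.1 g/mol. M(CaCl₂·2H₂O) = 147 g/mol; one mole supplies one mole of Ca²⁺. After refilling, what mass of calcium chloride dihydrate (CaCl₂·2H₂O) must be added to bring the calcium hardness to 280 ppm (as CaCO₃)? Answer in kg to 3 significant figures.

(a) 18.8 kg; (b) 12.8 kg

(a) Volume: 135,000 US gal × 3.785 L/gal = 510,975 L.
(a) Hardness to add: (120 − 95) = 25 mg/L as CaCO₃ × 510,975 L = 12,770 g as CaCO₃.
(a) Moles of Ca²⁺ (1 mol Ca²⁺ ≡ 1 mol CaCO₃): 12,770 / 100.1 g/mol = 127.6 mol.
(a) Mass of CaCl₂·2H₂O: 127.6 × 147 = 18,760 g.

(b) Volume: 608 m³ = 608,000 L.
(b) After draining 16% and refilling: 315 × 0.84 + 7 × 0.16 = 265.72 ppm.
(b) Deficit to target: 280 − 265.72 = 14.28 mg/L.
(b) As CaCO₃: 14.28 mg/L × 608,000 L = 8682 g; ÷ 100.1 = 86.74 mol Ca²⁺.
(b) Mass: 86.74 × 147 = 12,750 g.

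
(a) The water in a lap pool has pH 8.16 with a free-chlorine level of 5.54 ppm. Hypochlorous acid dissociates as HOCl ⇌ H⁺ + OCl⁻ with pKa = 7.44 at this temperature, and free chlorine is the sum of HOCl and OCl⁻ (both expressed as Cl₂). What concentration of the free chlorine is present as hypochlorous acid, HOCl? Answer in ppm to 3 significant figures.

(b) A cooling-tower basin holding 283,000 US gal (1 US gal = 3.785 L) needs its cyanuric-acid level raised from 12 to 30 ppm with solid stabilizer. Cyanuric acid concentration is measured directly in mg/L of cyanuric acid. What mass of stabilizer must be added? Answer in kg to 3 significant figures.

(a) 0.887 ppm; (b) 19.3 kg

(a) [OCl⁻]/[HOCl] = 10^(pH − pKa) = 10^(8.16 − 7.44) = 10^0.72 = 5.248.
(a) Fraction as HOCl = 1 / (1 + 5.248) = 0.16.
(a) HOCl = 0.16 × 5.54 ppm = 0.8867 ppm.

(b) Volume: 283,000 US gal × 3.785 L/gal = 1,071,155 L.
(b) CYA to add: (30 − 12) = 18 mg/L × 1,071,155 L = 19,280 g cyanuric acid.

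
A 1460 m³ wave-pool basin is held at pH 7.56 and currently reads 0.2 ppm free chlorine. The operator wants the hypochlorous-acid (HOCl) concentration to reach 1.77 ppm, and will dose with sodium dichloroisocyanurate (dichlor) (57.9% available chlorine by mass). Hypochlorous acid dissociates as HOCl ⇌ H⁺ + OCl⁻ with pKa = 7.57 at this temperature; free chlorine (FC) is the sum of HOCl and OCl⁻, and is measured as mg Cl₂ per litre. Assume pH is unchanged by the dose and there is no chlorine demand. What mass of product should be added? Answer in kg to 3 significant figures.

Volume: 1460 m³ = 1,460,000 L.
[OCl⁻]/[HOCl] = 10^(pH − pKa) = 10^(7.56 − 7.57) = 0.9772; fraction as HOCl = 1/(1 + 0.9772) = 0.5058.
Free chlorine required for 1.77 ppm HOCl: 1.77 / 0.5058 = 3.5 ppm.
FC to add: 3.5 − 0.2 = 3.3 mg/L as Cl₂.
Cl₂ equivalent: 3.3 mg/L × 1,460,000 L = 4818 g.
Product at 57.9% available Cl: 4818 / 0.579 = 8321 g.

8.32 kg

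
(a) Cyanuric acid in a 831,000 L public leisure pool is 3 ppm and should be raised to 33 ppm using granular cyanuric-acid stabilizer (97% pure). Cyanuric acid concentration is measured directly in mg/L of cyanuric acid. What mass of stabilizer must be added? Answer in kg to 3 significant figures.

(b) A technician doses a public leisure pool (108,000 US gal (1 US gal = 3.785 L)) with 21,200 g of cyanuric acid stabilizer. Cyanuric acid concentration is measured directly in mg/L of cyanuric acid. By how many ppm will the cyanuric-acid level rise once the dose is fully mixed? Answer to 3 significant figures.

(a) 25.7 kg; (b) 51.9 ppm

(a) CYA to add: (33 − 3) = 30 mg/L × 831,000 L = 24,930 g cyanuric acid.
(a) At 97% purity: 24,930 / 0.97 = 25,700 g product.

(b) Volume: 108,000 US gal × 3.785 L/gal = 408,780 L.
(b) Rise: 21,200 g / 408,780 L × 1000 = 51.86 mg/L.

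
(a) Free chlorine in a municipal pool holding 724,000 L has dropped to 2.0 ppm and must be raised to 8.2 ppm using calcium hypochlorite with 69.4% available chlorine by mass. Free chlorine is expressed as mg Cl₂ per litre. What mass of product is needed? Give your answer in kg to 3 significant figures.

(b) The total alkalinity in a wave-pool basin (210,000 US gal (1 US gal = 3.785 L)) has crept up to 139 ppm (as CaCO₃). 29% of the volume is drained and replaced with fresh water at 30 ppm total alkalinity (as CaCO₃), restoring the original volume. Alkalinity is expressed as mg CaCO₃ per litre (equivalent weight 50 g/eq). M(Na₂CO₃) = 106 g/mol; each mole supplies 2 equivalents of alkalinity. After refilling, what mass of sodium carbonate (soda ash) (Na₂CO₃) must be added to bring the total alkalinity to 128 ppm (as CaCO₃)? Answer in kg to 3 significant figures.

(a) 6.47 kg; (b) 17.4 kg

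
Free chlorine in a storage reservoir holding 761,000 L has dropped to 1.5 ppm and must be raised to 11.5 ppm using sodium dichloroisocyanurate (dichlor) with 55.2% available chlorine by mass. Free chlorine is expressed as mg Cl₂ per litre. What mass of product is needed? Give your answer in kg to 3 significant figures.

Chlorine deficit: 11.5 − 1.5 = 10 ppm = 10 mg/L as Cl₂.
Cl₂ equivalent needed: 10 mg/L × 761,000 L = 7,610,000 mg = 7610 g.
Product at 55.2% available chlorine: 7610 / 0.552 = 13,790 g.

13.8 kg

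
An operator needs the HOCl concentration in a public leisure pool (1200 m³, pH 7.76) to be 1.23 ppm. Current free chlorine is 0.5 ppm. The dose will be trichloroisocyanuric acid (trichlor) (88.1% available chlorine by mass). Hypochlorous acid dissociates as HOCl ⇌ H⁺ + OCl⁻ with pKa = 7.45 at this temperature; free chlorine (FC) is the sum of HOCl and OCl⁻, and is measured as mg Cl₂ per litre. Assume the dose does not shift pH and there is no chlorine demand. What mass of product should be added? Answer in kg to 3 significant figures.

4.41 kg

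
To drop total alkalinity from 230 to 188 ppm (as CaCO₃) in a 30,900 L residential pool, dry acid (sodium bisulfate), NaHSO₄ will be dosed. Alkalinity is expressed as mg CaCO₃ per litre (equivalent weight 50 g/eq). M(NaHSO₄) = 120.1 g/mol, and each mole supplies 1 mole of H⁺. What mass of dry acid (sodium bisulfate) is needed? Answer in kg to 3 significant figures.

Alkalinity to neutralize: (230 − 188) = 42 mg/L as CaCO₃ × 30,900 L = 1298 g as CaCO₃.
Equivalents of H⁺ required: 1298 ÷ 50 g/eq = 25.96 eq = 25.96 mol NaHSO₄.
Mass of NaHSO₄: 25.96 × 120.1 = 3117 g.

3.12 kg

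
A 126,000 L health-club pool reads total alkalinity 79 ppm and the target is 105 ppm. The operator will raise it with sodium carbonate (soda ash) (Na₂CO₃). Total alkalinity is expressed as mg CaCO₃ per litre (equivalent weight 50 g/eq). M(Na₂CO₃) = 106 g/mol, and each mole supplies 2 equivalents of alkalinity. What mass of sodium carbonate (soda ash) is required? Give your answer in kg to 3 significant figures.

Alkalinity to add: (105 − 79) = 26 mg/L as CaCO₃ × 126,000 L = 3276 g as CaCO₃.
Equivalents: 3276 g ÷ 50 g/eq = 65.52 eq.
Each mole of Na₂CO₃ supplies 2 eq, so 65.52 / 2 = 32.76 mol.
Mass: 32.76 mol × 106 g/mol = 3473 g.

3.47 kg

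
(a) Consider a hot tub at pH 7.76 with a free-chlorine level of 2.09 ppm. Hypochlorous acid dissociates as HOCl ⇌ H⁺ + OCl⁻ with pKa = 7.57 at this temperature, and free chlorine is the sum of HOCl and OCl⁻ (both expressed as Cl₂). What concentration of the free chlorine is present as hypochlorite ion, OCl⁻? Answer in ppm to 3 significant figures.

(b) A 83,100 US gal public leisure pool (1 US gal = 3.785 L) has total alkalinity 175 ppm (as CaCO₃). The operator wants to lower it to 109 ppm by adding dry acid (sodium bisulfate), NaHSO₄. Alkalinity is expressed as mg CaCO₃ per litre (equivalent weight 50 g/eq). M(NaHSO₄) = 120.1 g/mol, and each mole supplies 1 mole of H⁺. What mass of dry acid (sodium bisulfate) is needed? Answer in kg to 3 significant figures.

(a) 1.27 ppm; (b) 49.9 kg

(a) [OCl⁻]/[HOCl] = 10^(pH − pKa) = 10^(7.76 − 7.57) = 10^0.19 = 1.549.
(a) Fraction as HOCl = 1 / (1 + 1.549) = 0.3923.
(a) OCl⁻ = (1 − 0.3923) × 2.09 ppm = 1.27 ppm.

(b) Volume: 83,100 US gal × 3.785 L/gal = 314,534 L.
(b) Alkalinity to neutralize: (175 − 109) = 66 mg/L as CaCO₃ × 314,534 L = 20,760 g as CaCO₃.
(b) Equivalents of H⁺ required: 20,760 ÷ 50 g/eq = 415.2 eq = 415.2 mol NaHSO₄.
(b) Mass of NaHSO₄: 415.2 × 120.1 = 49,860 g.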